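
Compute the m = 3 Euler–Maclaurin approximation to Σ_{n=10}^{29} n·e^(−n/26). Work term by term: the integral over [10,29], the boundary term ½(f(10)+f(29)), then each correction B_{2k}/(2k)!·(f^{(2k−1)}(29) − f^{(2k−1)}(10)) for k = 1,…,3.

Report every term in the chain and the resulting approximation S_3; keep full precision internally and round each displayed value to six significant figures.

S_3 ≈ 176.527

The integral term ∫_10^29 x·e^(−x/26) dx = 168.408.
Boundary: ½(f(10) + f(29)) = ½(6.80712 + 9.50589) = 8.15651.
Integral + boundary = 176.565.
Order-1 term: 1/12 · (-0.0378218 − 0.418900) = -0.0380601.
Partial sum through k=1: 176.527.
Order-2 term: −1/720 · (0.000913841 − 0.00263362) = 2.38858e-06.
Partial sum through k=2: 176.527.
Order-3 term: 1/30240 · (2.78644e-06 − 6.87509e-06) = -1.35207e-10.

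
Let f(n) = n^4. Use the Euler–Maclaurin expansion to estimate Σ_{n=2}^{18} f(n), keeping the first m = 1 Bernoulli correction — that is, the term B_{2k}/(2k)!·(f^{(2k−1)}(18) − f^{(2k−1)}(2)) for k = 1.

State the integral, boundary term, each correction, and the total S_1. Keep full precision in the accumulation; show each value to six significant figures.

∫_2^18 x^4 dx evaluates to 377907.
Boundary: ½(f(2) + f(18)) = ½(16.0000 + 104976) = 52496.0.
Running total after boundary: 430403.
Correction k=1: B_{2}/2! · (f^{(1)}(18) − f^{(1)}(2)) = 1/12 · (23328.0 − 32.0000) = 1941.33.

S_1 ≈ 432345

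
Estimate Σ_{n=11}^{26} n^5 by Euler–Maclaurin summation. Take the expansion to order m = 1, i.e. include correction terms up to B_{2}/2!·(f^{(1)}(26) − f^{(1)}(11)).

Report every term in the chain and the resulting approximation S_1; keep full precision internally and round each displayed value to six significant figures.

The integral term ∫_11^26 x^5 dx = 5.11907e+07.
Boundary: ½(f(11) + f(26)) = ½(161051 + 1.18814e+07) = 6.02121e+06.
Running total after boundary: 5.72119e+07.
k=1: B_{2}/(2)! × [f^{(1)}(26) − f^{(1)}(11)] = 1/12 × (2.28488e+06 − 73205.0) = 184306.

S_1 ≈ 5.73962e+07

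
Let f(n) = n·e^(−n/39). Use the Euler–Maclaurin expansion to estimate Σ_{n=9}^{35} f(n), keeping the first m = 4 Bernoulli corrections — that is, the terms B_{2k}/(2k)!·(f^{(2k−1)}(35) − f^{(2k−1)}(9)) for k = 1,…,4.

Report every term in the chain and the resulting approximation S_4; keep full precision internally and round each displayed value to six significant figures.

S_4 ≈ 320.509

∫_9^35 x·e^(−x/39) dx evaluates to 309.851.
Endpoint term: (f(9) + f(35))/2 = (7.14530 + 14.2665)/2 = 10.7059.
So far: 320.557.
Correction k=1: B_{2}/2! · (f^{(1)}(35) − f^{(1)}(9)) = 1/12 · (0.0418065 − 0.610710) = -0.0474086.
Partial sum through k=1: 320.509.
Correction k=2: B_{4}/4! · (f^{(3)}(35) − f^{(3)}(9)) = −1/720 · (0.000563467 − 0.00144547) = 1.22500e-06.
Partial sum through k=2: 320.509.
Correction k=3: B_{6}/6! · (f^{(5)}(35) − f^{(5)}(9)) = 1/30240 · (7.22846e-07 − 1.63670e-06) = -3.02199e-11.
Partial sum through k=3: 320.509.
Correction k=4: B_{8}/8! · (f^{(7)}(35) − f^{(7)}(9)) = −1/1209600 · (7.06925e-10 − 1.52732e-09) = 6.78236e-16.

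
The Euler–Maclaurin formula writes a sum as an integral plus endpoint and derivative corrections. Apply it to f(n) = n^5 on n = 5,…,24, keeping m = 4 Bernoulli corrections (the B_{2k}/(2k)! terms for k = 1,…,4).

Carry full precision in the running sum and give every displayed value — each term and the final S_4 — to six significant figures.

∫_5^24 x^5 dx evaluates to 3.18479e+07.
½[f(5) + f(24)] = ½[3125.00 + 7.96262e+06] = 3.98287e+06.
Integral + boundary = 3.58308e+07.
k=1: B_{2}/(2)! × [f^{(1)}(24) − f^{(1)}(5)] = 1/12 × (1.65888e+06 − 3125.00) = 137980.
Running total after k=1: 3.59687e+07.
k=2: B_{4}/(4)! × [f^{(3)}(24) − f^{(3)}(5)] = −1/720 × (34560.0 − 1500.00) = -45.9167.
Running total after k=2: 3.59687e+07.
k=3: B_{6}/(6)! × [f^{(5)}(24) − f^{(5)}(5)] = 1/30240 × (120.000 − 120.000) = 0.00000.
Running total after k=3: 3.59687e+07.
k=4: B_{8}/(8)! × [f^{(7)}(24) − f^{(7)}(5)] = −1/1209600 × (0.00000 − 0.00000) = 0.00000.

S_4 ≈ 3.59687e+07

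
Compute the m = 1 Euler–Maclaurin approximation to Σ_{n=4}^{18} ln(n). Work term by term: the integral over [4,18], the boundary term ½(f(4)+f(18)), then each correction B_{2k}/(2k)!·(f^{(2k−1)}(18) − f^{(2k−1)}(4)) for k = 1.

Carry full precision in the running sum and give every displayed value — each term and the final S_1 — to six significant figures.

The integral term ∫_4^18 ln(x) dx = 32.4815.
Endpoint term: (f(4) + f(18))/2 = (1.38629 + 2.89037)/2 = 2.13833.
Integral + boundary = 34.6198.
Order-1 term: 1/12 · (0.0555556 − 0.250000) = -0.0162037.

S_1 ≈ 34.6036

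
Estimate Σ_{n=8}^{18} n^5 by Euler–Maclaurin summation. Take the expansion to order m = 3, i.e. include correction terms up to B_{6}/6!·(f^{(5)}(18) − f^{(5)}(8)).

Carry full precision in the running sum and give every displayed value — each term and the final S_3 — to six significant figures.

S_3 ≈ 6.62819e+06

∫_8^18 x^5 dx evaluates to 5.62501e+06.
Endpoint term: (f(8) + f(18))/2 = (32768.0 + 1.88957e+06)/2 = 961168.
Running total after boundary: 6.58618e+06.
Correction k=1: B_{2}/2! · (f^{(1)}(18) − f^{(1)}(8)) = 1/12 · (524880 − 20480.0) = 42033.3.
After k=1: 6.62821e+06.
Correction k=2: B_{4}/4! · (f^{(3)}(18) − f^{(3)}(8)) = −1/720 · (19440.0 − 3840.00) = -21.6667.
After k=2: 6.62819e+06.
Correction k=3: B_{6}/6! · (f^{(5)}(18) − f^{(5)}(8)) = 1/30240 · (120.000 − 120.000) = 0.00000.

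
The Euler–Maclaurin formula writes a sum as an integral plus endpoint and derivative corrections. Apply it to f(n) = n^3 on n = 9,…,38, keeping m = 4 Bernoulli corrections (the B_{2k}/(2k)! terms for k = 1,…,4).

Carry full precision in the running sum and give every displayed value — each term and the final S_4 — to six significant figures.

S_4 ≈ 547785

The integral term ∫_9^38 x^3 dx = 519644.
½[f(9) + f(38)] = ½[729.000 + 54872.0] = 27800.5.
Running total after boundary: 547444.
Correction k=1: B_{2}/2! · (f^{(1)}(38) − f^{(1)}(9)) = 1/12 · (4332.00 − 243.000) = 340.750.
Partial sum through k=1: 547785.
Correction k=2: B_{4}/4! · (f^{(3)}(38) − f^{(3)}(9)) = −1/720 · (6.00000 − 6.00000) = 0.00000.
Partial sum through k=2: 547785.
Correction k=3: B_{6}/6! · (f^{(5)}(38) − f^{(5)}(9)) = 1/30240 · (0.00000 − 0.00000) = 0.00000.
Partial sum through k=3: 547785.
Correction k=4: B_{8}/8! · (f^{(7)}(38) − f^{(7)}(9)) = −1/1209600 · (0.00000 − 0.00000) = 0.00000.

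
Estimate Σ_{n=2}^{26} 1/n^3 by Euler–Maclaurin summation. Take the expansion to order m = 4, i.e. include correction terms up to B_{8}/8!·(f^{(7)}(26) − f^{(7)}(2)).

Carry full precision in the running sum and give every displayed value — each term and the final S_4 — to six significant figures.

S_4 ≈ 0.201290

Integral: ∫_2^26 1/x^3 dx = 0.124260.
Boundary: ½(f(2) + f(26)) = ½(0.125000 + 5.68958e-05) = 0.0625284.
So far: 0.186789.
k=1: B_{2}/(2)! × [f^{(1)}(26) − f^{(1)}(2)] = 1/12 × (-6.56490e-06 − (-0.187500)) = 0.0156245.
Running total after k=1: 0.202413.
k=2: B_{4}/(4)! × [f^{(3)}(26) − f^{(3)}(2)] = −1/720 × (-1.94228e-07 − (-0.937500)) = -0.00130208.
Running total after k=2: 0.201111.
k=3: B_{6}/(6)! × [f^{(5)}(26) − f^{(5)}(2)] = 1/30240 × (-1.20674e-08 − (-9.84375)) = 0.000325521.
Running total after k=3: 0.201437.
k=4: B_{8}/(8)! × [f^{(7)}(26) − f^{(7)}(2)] = −1/1209600 × (-1.28529e-09 − (-177.188)) = -0.000146484.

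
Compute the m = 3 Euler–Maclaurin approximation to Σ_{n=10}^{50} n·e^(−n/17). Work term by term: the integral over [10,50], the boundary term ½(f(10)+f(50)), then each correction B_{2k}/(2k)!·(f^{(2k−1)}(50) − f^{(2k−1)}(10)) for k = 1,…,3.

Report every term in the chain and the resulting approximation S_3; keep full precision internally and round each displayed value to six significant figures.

S_3 ≈ 198.811

Integral: ∫_10^50 x·e^(−x/17) dx = 194.742.
Endpoint term: (f(10) + f(50))/2 = (5.55306 + 2.64018)/2 = 4.09662.
Integral + boundary = 198.839.
k=1: B_{2}/(2)! × [f^{(1)}(50) − f^{(1)}(10)] = 1/12 × (-0.102501 − 0.228656) = -0.0275964.
Running total after k=1: 198.811.
k=2: B_{4}/(4)! × [f^{(3)}(50) − f^{(3)}(10)] = −1/720 × (1.07477e-05 − 0.00463415) = 6.42139e-06.
Running total after k=2: 198.811.
k=3: B_{6}/(6)! × [f^{(5)}(50) − f^{(5)}(10)] = 1/30240 × (1.30163e-06 − 2.93325e-05) = -9.26947e-10.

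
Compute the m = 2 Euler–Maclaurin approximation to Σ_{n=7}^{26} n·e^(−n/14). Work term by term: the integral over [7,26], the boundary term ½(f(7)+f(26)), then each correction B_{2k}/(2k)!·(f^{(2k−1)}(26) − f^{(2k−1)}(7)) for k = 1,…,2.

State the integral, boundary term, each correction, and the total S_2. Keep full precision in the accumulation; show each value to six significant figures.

The integral term ∫_7^26 x·e^(−x/14) dx = 90.8939.
Boundary: ½(f(7) + f(26)) = ½(4.24571 + 4.05907) = 4.15239.
Running total after boundary: 95.0463.
Correction k=1: B_{2}/2! · (f^{(1)}(26) − f^{(1)}(7)) = 1/12 · (-0.133815 − 0.303265) = -0.0364234.
Partial sum through k=1: 95.0099.
Correction k=2: B_{4}/4! · (f^{(3)}(26) − f^{(3)}(7)) = −1/720 · (0.000910309 − 0.00773636) = 9.48063e-06.

S_2 ≈ 95.0099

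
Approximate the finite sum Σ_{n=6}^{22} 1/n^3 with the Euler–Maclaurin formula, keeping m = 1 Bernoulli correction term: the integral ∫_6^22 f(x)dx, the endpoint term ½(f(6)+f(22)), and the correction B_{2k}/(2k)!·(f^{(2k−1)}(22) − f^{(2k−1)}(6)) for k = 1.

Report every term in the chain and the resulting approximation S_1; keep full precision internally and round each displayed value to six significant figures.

S_1 ≈ 0.0154094

The integral term ∫_6^22 1/x^3 dx = 0.0128558.
½[f(6) + f(22)] = ½[0.00462963 + 9.39144e-05] = 0.00236177.
Running total after boundary: 0.0152176.
Order-1 term: 1/12 · (-1.28065e-05 − (-0.00231481)) = 0.000191834.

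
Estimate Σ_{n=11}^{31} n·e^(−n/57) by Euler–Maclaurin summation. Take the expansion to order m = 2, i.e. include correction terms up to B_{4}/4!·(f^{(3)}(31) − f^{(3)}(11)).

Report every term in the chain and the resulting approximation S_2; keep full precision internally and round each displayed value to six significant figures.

S_2 ≈ 297.442

Integral: ∫_11^31 x·e^(−x/57) dx = 283.943.
Boundary: ½(f(11) + f(31)) = ½(9.06946 + 17.9956) = 13.5325.
Running total after boundary: 297.476.
Correction k=1: B_{2}/2! · (f^{(1)}(31) − f^{(1)}(11)) = 1/12 · (0.264791 − 0.665383) = -0.0333827.
Running total after k=1: 297.442.
Correction k=2: B_{4}/4! · (f^{(3)}(31) − f^{(3)}(11)) = −1/720 · (0.000438842 − 0.000712335) = 3.79851e-07.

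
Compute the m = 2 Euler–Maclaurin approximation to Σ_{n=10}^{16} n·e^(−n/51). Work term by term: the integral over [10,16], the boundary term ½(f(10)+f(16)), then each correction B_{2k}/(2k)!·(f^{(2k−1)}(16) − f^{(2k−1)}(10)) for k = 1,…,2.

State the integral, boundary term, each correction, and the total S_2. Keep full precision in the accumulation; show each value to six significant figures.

S_2 ≈ 70.1529

The integral term ∫_10^16 x·e^(−x/51) dx = 60.2107.
Boundary: ½(f(10) + f(16)) = ½(8.21948 + 11.6915) = 9.95550.
Running total after boundary: 70.1662.
Correction k=1: B_{2}/2! · (f^{(1)}(16) − f^{(1)}(10)) = 1/12 · (0.501474 − 0.660782) = -0.0132756.
Partial sum through k=1: 70.1529.
Correction k=2: B_{4}/4! · (f^{(3)}(16) − f^{(3)}(10)) = −1/720 · (0.000754676 − 0.000886073) = 1.82496e-07.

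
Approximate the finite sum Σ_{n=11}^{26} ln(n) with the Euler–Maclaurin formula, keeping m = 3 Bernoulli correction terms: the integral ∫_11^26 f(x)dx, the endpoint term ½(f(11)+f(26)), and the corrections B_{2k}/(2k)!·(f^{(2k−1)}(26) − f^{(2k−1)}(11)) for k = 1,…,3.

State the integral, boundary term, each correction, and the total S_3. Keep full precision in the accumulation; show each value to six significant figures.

Integral: ∫_11^26 ln(x) dx = 43.3337.
Endpoint term: (f(11) + f(26))/2 = (2.39790 + 3.25810)/2 = 2.82800.
Integral + boundary = 46.1617.
k=1: B_{2}/(2)! × [f^{(1)}(26) − f^{(1)}(11)] = 1/12 × (0.0384615 − 0.0909091) = -0.00437063.
After k=1: 46.1573.
k=2: B_{4}/(4)! × [f^{(3)}(26) − f^{(3)}(11)] = −1/720 × (0.000113792 − 0.00150263) = 1.92894e-06.
After k=2: 46.1573.
k=3: B_{6}/(6)! × [f^{(5)}(26) − f^{(5)}(11)] = 1/30240 × (2.01997e-06 − 0.000149021) = -4.86115e-09.

S_3 ≈ 46.1573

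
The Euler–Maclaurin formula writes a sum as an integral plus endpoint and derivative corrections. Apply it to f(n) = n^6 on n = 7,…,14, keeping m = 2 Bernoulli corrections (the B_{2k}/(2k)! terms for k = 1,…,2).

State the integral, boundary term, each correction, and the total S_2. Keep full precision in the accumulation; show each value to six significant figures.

S_2 ≈ 1.90251e+07

∫_7^14 x^6 dx evaluates to 1.49414e+07.
½[f(7) + f(14)] = ½[117649 + 7.52954e+06] = 3.82359e+06.
So far: 1.87650e+07.
Order-1 term: 1/12 · (3.22694e+06 − 100842) = 260508.
After k=1: 1.90255e+07.
Order-2 term: −1/720 · (329280 − 41160.0) = -400.167.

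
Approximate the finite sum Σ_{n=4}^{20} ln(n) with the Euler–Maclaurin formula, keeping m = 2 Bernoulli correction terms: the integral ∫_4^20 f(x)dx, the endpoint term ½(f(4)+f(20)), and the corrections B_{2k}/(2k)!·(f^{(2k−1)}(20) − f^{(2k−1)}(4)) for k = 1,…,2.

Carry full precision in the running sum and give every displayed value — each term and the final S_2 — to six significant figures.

S_2 ≈ 40.5439

∫_4^20 ln(x) dx evaluates to 38.3695.
½[f(4) + f(20)] = ½[1.38629 + 2.99573] = 2.19101.
Running total after boundary: 40.5605.
k=1: B_{2}/(2)! × [f^{(1)}(20) − f^{(1)}(4)] = 1/12 × (0.0500000 − 0.250000) = -0.0166667.
Running total after k=1: 40.5438.
k=2: B_{4}/(4)! × [f^{(3)}(20) − f^{(3)}(4)] = −1/720 × (0.000250000 − 0.0312500) = 4.30556e-05.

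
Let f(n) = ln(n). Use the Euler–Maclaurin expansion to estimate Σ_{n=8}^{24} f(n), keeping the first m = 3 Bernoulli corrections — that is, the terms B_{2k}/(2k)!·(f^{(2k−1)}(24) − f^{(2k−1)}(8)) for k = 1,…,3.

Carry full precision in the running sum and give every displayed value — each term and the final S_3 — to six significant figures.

S_3 ≈ 46.2596

∫_8^24 ln(x) dx evaluates to 43.6378.
Endpoint term: (f(8) + f(24))/2 = (2.07944 + 3.17805)/2 = 2.62875.
Integral + boundary = 46.2665.
k=1: B_{2}/(2)! × [f^{(1)}(24) − f^{(1)}(8)] = 1/12 × (0.0416667 − 0.125000) = -0.00694444.
Partial sum through k=1: 46.2596.
k=2: B_{4}/(4)! × [f^{(3)}(24) − f^{(3)}(8)] = −1/720 × (0.000144676 − 0.00390625) = 5.22441e-06.
Partial sum through k=2: 46.2596.
k=3: B_{6}/(6)! × [f^{(5)}(24) − f^{(5)}(8)] = 1/30240 × (3.01408e-06 − 0.000732422) = -2.41206e-08.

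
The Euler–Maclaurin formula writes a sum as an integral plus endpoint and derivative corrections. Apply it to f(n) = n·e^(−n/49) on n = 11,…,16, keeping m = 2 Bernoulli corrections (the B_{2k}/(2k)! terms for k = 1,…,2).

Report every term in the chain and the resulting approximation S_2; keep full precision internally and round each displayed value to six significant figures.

Integral: ∫_11^16 x·e^(−x/49) dx = 51.1058.
Boundary: ½(f(11) + f(16)) = ½(8.78816 + 11.5428) = 10.1655.
So far: 61.2712.
Order-1 term: 1/12 · (0.485856 − 0.619574) = -0.0111431.
Running total after k=1: 61.2601.
Order-2 term: −1/720 · (0.000803290 − 0.000923541) = 1.67014e-07.

S_2 ≈ 61.2601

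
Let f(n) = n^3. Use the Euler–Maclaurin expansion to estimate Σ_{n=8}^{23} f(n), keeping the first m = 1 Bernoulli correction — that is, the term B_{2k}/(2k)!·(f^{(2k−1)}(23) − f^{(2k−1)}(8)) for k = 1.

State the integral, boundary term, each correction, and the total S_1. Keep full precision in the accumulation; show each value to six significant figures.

The integral term ∫_8^23 x^3 dx = 68936.2.
Boundary: ½(f(8) + f(23)) = ½(512.000 + 12167.0) = 6339.50.
Integral + boundary = 75275.8.
Order-1 term: 1/12 · (1587.00 − 192.000) = 116.250.

S_1 ≈ 75392.0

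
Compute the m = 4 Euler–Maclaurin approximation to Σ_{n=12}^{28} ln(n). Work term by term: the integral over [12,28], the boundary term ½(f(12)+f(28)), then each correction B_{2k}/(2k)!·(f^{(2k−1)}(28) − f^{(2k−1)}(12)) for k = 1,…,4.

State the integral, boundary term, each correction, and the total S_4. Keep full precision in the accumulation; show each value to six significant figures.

The integral term ∫_12^28 ln(x) dx = 47.4828.
Boundary: ½(f(12) + f(28)) = ½(2.48491 + 3.33220) = 2.90856.
So far: 50.3914.
k=1: B_{2}/(2)! × [f^{(1)}(28) − f^{(1)}(12)] = 1/12 × (0.0357143 − 0.0833333) = -0.00396825.
Partial sum through k=1: 50.3874.
k=2: B_{4}/(4)! × [f^{(3)}(28) − f^{(3)}(12)] = −1/720 × (9.11079e-05 − 0.00115741) = 1.48097e-06.
Partial sum through k=2: 50.3874.
k=3: B_{6}/(6)! × [f^{(5)}(28) − f^{(5)}(12)] = 1/30240 × (1.39451e-06 − 9.64506e-05) = -3.14339e-09.
Partial sum through k=3: 50.3874.
k=4: B_{8}/(8)! × [f^{(7)}(28) − f^{(7)}(12)] = −1/1209600 × (5.33613e-08 − 2.00939e-05) = 1.65679e-11.

S_4 ≈ 50.3874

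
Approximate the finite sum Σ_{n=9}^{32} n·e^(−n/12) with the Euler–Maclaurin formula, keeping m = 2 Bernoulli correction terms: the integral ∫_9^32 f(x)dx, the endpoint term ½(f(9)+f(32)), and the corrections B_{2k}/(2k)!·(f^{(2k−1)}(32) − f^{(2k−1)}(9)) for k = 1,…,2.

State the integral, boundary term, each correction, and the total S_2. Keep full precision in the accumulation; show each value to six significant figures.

S_2 ≈ 85.5670

The integral term ∫_9^32 x·e^(−x/12) dx = 82.3491.
½[f(9) + f(32)] = ½[4.25130 + 2.22347] = 3.23738.
So far: 85.5865.
k=1: B_{2}/(2)! × [f^{(1)}(32) − f^{(1)}(9)] = 1/12 × (-0.115806 − 0.118092) = -0.0194914.
Partial sum through k=1: 85.5670.
k=2: B_{4}/(4)! × [f^{(3)}(32) − f^{(3)}(9)] = −1/720 × (0.000160841 − 0.00738073) = 1.00276e-05.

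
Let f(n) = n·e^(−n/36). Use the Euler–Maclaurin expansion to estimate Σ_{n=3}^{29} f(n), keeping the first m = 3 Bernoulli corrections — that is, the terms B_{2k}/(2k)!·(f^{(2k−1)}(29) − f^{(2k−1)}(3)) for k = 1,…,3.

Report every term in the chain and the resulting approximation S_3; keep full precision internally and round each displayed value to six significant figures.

S_3 ≈ 253.934

∫_3^29 x·e^(−x/36) dx evaluates to 246.138.
Boundary: ½(f(3) + f(29)) = ½(2.76013 + 12.9583) = 7.85924.
So far: 253.997.
k=1: B_{2}/(2)! × [f^{(1)}(29) − f^{(1)}(3)] = 1/12 × (0.0868855 − 0.843374) = -0.0630407.
After k=1: 253.934.
k=2: B_{4}/(4)! × [f^{(3)}(29) − f^{(3)}(3)] = −1/720 × (0.000756609 − 0.00207057) = 1.82495e-06.
After k=2: 253.934.
k=3: B_{6}/(6)! × [f^{(5)}(29) − f^{(5)}(3)] = 1/30240 × (1.11588e-06 − 2.69321e-06) = -5.21604e-11.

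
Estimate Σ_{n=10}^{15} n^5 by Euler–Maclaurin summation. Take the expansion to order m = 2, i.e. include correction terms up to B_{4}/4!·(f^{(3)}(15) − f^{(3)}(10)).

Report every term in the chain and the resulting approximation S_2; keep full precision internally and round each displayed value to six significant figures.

∫_10^15 x^5 dx evaluates to 1.73177e+06.
Endpoint term: (f(10) + f(15))/2 = (100000 + 759375)/2 = 429688.
Integral + boundary = 2.16146e+06.
Correction k=1: B_{2}/2! · (f^{(1)}(15) − f^{(1)}(10)) = 1/12 · (253125 − 50000.0) = 16927.1.
Partial sum through k=1: 2.17839e+06.
Correction k=2: B_{4}/4! · (f^{(3)}(15) − f^{(3)}(10)) = −1/720 · (13500.0 − 6000.00) = -10.4167.

S_2 ≈ 2.17838e+06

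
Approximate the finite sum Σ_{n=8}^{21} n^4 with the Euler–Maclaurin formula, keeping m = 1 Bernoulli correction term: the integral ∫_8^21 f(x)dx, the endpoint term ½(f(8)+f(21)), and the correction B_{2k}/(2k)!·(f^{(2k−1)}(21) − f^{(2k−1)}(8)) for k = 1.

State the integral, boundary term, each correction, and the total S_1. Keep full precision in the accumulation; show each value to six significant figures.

Integral: ∫_8^21 x^4 dx = 810267.
Endpoint term: (f(8) + f(21))/2 = (4096.00 + 194481)/2 = 99288.5.
Integral + boundary = 909555.
k=1: B_{2}/(2)! × [f^{(1)}(21) − f^{(1)}(8)] = 1/12 × (37044.0 − 2048.00) = 2916.33.

S_1 ≈ 912471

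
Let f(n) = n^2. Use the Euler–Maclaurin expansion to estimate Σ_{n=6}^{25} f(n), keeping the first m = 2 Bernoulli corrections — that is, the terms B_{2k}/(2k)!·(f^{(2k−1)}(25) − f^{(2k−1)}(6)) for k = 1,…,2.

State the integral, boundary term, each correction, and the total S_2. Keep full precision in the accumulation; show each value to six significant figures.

S_2 ≈ 5470.00

∫_6^25 x^2 dx evaluates to 5136.33.
Boundary: ½(f(6) + f(25)) = ½(36.0000 + 625.000) = 330.500.
So far: 5466.83.
k=1: B_{2}/(2)! × [f^{(1)}(25) − f^{(1)}(6)] = 1/12 × (50.0000 − 12.0000) = 3.16667.
After k=1: 5470.00.
k=2: B_{4}/(4)! × [f^{(3)}(25) − f^{(3)}(6)] = −1/720 × (0.00000 − 0.00000) = 0.00000.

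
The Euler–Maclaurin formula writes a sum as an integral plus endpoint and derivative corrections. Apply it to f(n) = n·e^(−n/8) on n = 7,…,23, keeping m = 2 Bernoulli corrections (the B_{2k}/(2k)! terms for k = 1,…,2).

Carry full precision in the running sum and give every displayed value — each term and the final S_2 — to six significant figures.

Integral: ∫_7^23 x·e^(−x/8) dx = 36.0322.
½[f(7) + f(23)] = ½[2.91803 + 1.29757] = 2.10780.
Running total after boundary: 38.1400.
k=1: B_{2}/(2)! × [f^{(1)}(23) − f^{(1)}(7)] = 1/12 × (-0.105780 − 0.0521078) = -0.0131573.
After k=1: 38.1269.
k=2: B_{4}/(4)! × [f^{(3)}(23) − f^{(3)}(7)] = −1/720 × (0.000110188 − 0.0138411) = 1.90707e-05.

S_2 ≈ 38.1269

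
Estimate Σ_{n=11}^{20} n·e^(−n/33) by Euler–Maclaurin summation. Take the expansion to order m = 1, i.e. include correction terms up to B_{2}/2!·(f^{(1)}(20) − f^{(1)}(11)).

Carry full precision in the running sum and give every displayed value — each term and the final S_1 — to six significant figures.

S_1 ≈ 95.7057

∫_11^20 x·e^(−x/33) dx evaluates to 86.3317.
Endpoint term: (f(11) + f(20))/2 = (7.88184 + 10.9099)/2 = 9.39588.
Integral + boundary = 95.7276.
k=1: B_{2}/(2)! × [f^{(1)}(20) − f^{(1)}(11)] = 1/12 × (0.214892 − 0.477688) = -0.0218996.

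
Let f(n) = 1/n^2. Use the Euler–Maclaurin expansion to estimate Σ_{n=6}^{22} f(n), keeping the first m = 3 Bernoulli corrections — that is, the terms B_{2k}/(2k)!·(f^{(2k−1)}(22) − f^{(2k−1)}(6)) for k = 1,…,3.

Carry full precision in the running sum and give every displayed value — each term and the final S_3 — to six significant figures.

S_3 ≈ 0.136886

The integral term ∫_6^22 1/x^2 dx = 0.121212.
½[f(6) + f(22)] = ½[0.0277778 + 0.00206612] = 0.0149219.
Integral + boundary = 0.136134.
k=1: B_{2}/(2)! × [f^{(1)}(22) − f^{(1)}(6)] = 1/12 × (-0.000187829 − (-0.00925926)) = 0.000755953.
Partial sum through k=1: 0.136890.
k=2: B_{4}/(4)! × [f^{(3)}(22) − f^{(3)}(6)] = −1/720 × (-4.65691e-06 − (-0.00308642)) = -4.28023e-06.
Partial sum through k=2: 0.136886.
k=3: B_{6}/(6)! × [f^{(5)}(22) − f^{(5)}(6)] = 1/30240 × (-2.88651e-07 − (-0.00257202)) = 8.50439e-08.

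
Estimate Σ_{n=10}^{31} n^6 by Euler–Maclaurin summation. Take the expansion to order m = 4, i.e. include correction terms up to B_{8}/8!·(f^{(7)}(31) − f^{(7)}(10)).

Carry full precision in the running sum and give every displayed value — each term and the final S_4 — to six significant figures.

Integral: ∫_10^31 x^6 dx = 3.92894e+09.
½[f(10) + f(31)] = ½[1.00000e+06 + 8.87504e+08] = 4.44252e+08.
Integral + boundary = 4.37320e+09.
k=1: B_{2}/(2)! × [f^{(1)}(31) − f^{(1)}(10)] = 1/12 × (1.71775e+08 − 600000) = 1.42646e+07.
After k=1: 4.38746e+09.
k=2: B_{4}/(4)! × [f^{(3)}(31) − f^{(3)}(10)] = −1/720 × (3.57492e+06 − 120000) = -4798.50.
After k=2: 4.38746e+09.
k=3: B_{6}/(6)! × [f^{(5)}(31) − f^{(5)}(10)] = 1/30240 × (22320.0 − 7200.00) = 0.500000.
After k=3: 4.38746e+09.
k=4: B_{8}/(8)! × [f^{(7)}(31) − f^{(7)}(10)] = −1/1209600 × (0.00000 − 0.00000) = 0.00000.

S_4 ≈ 4.38746e+09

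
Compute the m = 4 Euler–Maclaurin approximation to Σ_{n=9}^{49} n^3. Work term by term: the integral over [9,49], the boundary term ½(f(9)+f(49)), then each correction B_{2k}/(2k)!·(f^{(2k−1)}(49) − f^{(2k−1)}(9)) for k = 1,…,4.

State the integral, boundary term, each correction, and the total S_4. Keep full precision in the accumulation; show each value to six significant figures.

Integral: ∫_9^49 x^3 dx = 1.43956e+06.
Endpoint term: (f(9) + f(49))/2 = (729.000 + 117649)/2 = 59189.0.
Integral + boundary = 1.49875e+06.
k=1: B_{2}/(2)! × [f^{(1)}(49) − f^{(1)}(9)] = 1/12 × (7203.00 − 243.000) = 580.000.
Partial sum through k=1: 1.49933e+06.
k=2: B_{4}/(4)! × [f^{(3)}(49) − f^{(3)}(9)] = −1/720 × (6.00000 − 6.00000) = 0.00000.
Partial sum through k=2: 1.49933e+06.
k=3: B_{6}/(6)! × [f^{(5)}(49) − f^{(5)}(9)] = 1/30240 × (0.00000 − 0.00000) = 0.00000.
Partial sum through k=3: 1.49933e+06.
k=4: B_{8}/(8)! × [f^{(7)}(49) − f^{(7)}(9)] = −1/1209600 × (0.00000 − 0.00000) = 0.00000.

S_4 ≈ 1.49933e+06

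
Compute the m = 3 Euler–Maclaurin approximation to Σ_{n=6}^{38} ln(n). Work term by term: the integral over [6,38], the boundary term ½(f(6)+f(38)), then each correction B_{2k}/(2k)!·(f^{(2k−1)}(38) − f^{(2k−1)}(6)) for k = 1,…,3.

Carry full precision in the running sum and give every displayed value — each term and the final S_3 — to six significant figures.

S_3 ≈ 98.1807

Integral: ∫_6^38 ln(x) dx = 95.4777.
½[f(6) + f(38)] = ½[1.79176 + 3.63759] = 2.71467.
Integral + boundary = 98.1924.
Order-1 term: 1/12 · (0.0263158 − 0.166667) = -0.0116959.
After k=1: 98.1807.
Order-2 term: −1/720 · (3.64485e-05 − 0.00925926) = 1.28095e-05.
After k=2: 98.1807.
Order-3 term: 1/30240 · (3.02896e-07 − 0.00308642) = -1.02054e-07.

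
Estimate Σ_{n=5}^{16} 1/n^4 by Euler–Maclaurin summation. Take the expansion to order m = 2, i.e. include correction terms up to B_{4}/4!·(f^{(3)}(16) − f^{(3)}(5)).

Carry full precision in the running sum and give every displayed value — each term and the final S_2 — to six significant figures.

S_2 ≈ 0.00349713

The integral term ∫_5^16 1/x^4 dx = 0.00258529.
Endpoint term: (f(5) + f(16))/2 = (0.00160000 + 1.52588e-05)/2 = 0.000807629.
Running total after boundary: 0.00339292.
Order-1 term: 1/12 · (-3.81470e-06 − (-0.00128000)) = 0.000106349.
Running total after k=1: 0.00349926.
Order-2 term: −1/720 · (-4.47035e-07 − (-0.00153600)) = -2.13271e-06.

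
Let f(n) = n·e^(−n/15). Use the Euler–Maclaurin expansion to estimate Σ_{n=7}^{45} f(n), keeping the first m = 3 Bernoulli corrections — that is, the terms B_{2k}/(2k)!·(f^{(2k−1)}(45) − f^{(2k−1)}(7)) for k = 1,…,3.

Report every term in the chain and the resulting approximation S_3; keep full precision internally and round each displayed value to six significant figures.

The integral term ∫_7^45 x·e^(−x/15) dx = 162.131.
Endpoint term: (f(7) + f(45))/2 = (4.38962 + 2.24042)/2 = 3.31502.
Running total after boundary: 165.446.
k=1: B_{2}/(2)! × [f^{(1)}(45) − f^{(1)}(7)] = 1/12 × (-0.0995741 − 0.334448) = -0.0361685.
Running total after k=1: 165.410.
k=2: B_{4}/(4)! × [f^{(3)}(45) − f^{(3)}(7)] = −1/720 × (0.00000 − 0.00706056) = 9.80633e-06.
Running total after k=2: 165.410.
k=3: B_{6}/(6)! × [f^{(5)}(45) − f^{(5)}(7)] = 1/30240 × (1.96690e-06 − 5.61542e-05) = -1.79191e-09.

S_3 ≈ 165.410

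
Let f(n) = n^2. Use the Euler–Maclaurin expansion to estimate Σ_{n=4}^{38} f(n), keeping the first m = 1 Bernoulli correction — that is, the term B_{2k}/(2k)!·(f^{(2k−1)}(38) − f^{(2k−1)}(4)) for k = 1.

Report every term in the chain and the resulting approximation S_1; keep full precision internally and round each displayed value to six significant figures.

S_1 ≈ 19005.0

∫_4^38 x^2 dx evaluates to 18269.3.
Endpoint term: (f(4) + f(38))/2 = (16.0000 + 1444.00)/2 = 730.000.
Integral + boundary = 18999.3.
k=1: B_{2}/(2)! × [f^{(1)}(38) − f^{(1)}(4)] = 1/12 × (76.0000 − 8.00000) = 5.66667.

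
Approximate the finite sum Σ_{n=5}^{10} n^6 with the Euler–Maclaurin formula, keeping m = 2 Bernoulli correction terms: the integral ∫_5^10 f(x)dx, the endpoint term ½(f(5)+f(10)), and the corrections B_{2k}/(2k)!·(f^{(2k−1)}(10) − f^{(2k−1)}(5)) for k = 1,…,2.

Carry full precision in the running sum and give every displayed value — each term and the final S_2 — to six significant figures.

S_2 ≈ 1.97351e+06

The integral term ∫_5^10 x^6 dx = 1.41741e+06.
Endpoint term: (f(5) + f(10))/2 = (15625.0 + 1.00000e+06)/2 = 507812.
So far: 1.92522e+06.
Order-1 term: 1/12 · (600000 − 18750.0) = 48437.5.
Running total after k=1: 1.97366e+06.
Order-2 term: −1/720 · (120000 − 15000.0) = -145.833.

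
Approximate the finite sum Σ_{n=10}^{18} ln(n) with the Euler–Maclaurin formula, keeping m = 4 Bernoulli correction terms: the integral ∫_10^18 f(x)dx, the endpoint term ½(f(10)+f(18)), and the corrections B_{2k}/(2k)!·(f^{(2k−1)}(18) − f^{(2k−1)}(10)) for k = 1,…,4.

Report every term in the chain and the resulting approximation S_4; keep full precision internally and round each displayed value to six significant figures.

S_4 ≈ 23.5936

∫_10^18 ln(x) dx evaluates to 21.0008.
Boundary: ½(f(10) + f(18)) = ½(2.30259 + 2.89037) = 2.59648.
So far: 23.5973.
Correction k=1: B_{2}/2! · (f^{(1)}(18) − f^{(1)}(10)) = 1/12 · (0.0555556 − 0.100000) = -0.00370370.
After k=1: 23.5936.
Correction k=2: B_{4}/4! · (f^{(3)}(18) − f^{(3)}(10)) = −1/720 · (0.000342936 − 0.00200000) = 2.30148e-06.
After k=2: 23.5936.
Correction k=3: B_{6}/6! · (f^{(5)}(18) − f^{(5)}(10)) = 1/30240 · (1.27013e-05 − 0.000240000) = -7.51649e-09.
After k=3: 23.5936.
Correction k=4: B_{8}/8! · (f^{(7)}(18) − f^{(7)}(10)) = −1/1209600 · (1.17605e-06 − 7.20000e-05) = 5.85515e-11.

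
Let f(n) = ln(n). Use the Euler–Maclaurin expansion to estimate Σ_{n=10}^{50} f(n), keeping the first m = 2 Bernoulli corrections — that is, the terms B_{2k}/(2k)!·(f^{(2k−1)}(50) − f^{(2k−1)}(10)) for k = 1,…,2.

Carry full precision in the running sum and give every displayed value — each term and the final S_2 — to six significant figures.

The integral term ∫_10^50 ln(x) dx = 132.575.
Endpoint term: (f(10) + f(50))/2 = (2.30259 + 3.91202)/2 = 3.10730.
Integral + boundary = 135.683.
Correction k=1: B_{2}/2! · (f^{(1)}(50) − f^{(1)}(10)) = 1/12 · (0.0200000 − 0.100000) = -0.00666667.
Running total after k=1: 135.676.
Correction k=2: B_{4}/4! · (f^{(3)}(50) − f^{(3)}(10)) = −1/720 · (1.60000e-05 − 0.00200000) = 2.75556e-06.

S_2 ≈ 135.676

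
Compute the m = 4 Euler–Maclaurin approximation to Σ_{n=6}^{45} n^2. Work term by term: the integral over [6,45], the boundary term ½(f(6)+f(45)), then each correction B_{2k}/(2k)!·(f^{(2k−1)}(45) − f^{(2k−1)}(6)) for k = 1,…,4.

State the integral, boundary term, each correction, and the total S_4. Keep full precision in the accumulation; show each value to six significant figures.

S_4 ≈ 31340.0

The integral term ∫_6^45 x^2 dx = 30303.0.
Endpoint term: (f(6) + f(45))/2 = (36.0000 + 2025.00)/2 = 1030.50.
So far: 31333.5.
Correction k=1: B_{2}/2! · (f^{(1)}(45) − f^{(1)}(6)) = 1/12 · (90.0000 − 12.0000) = 6.50000.
After k=1: 31340.0.
Correction k=2: B_{4}/4! · (f^{(3)}(45) − f^{(3)}(6)) = −1/720 · (0.00000 − 0.00000) = 0.00000.
After k=2: 31340.0.
Correction k=3: B_{6}/6! · (f^{(5)}(45) − f^{(5)}(6)) = 1/30240 · (0.00000 − 0.00000) = 0.00000.
After k=3: 31340.0.
Correction k=4: B_{8}/8! · (f^{(7)}(45) − f^{(7)}(6)) = −1/1209600 · (0.00000 − 0.00000) = 0.00000.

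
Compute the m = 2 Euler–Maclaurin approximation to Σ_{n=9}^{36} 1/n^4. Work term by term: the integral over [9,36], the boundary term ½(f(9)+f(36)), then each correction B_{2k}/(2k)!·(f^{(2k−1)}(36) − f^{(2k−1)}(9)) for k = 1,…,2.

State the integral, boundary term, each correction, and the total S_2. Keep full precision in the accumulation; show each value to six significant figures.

S_2 ≈ 0.000532213

The integral term ∫_9^36 1/x^4 dx = 0.000450103.
Boundary: ½(f(9) + f(36)) = ½(0.000152416 + 5.95374e-07) = 7.65056e-05.
Integral + boundary = 0.000526608.
k=1: B_{2}/(2)! × [f^{(1)}(36) − f^{(1)}(9)] = 1/12 × (-6.61527e-08 − (-6.77404e-05)) = 5.63952e-06.
Running total after k=1: 0.000532248.
k=2: B_{4}/(4)! × [f^{(3)}(36) − f^{(3)}(9)] = −1/720 × (-1.53131e-09 − (-2.50890e-05)) = -3.48437e-08.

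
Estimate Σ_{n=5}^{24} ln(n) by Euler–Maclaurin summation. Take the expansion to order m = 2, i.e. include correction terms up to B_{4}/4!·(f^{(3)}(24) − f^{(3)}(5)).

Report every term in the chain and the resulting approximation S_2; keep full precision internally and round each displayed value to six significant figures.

The integral term ∫_5^24 ln(x) dx = 49.2261.
½[f(5) + f(24)] = ½[1.60944 + 3.17805] = 2.39375.
Integral + boundary = 51.6198.
k=1: B_{2}/(2)! × [f^{(1)}(24) − f^{(1)}(5)] = 1/12 × (0.0416667 − 0.200000) = -0.0131944.
Running total after k=1: 51.6067.
k=2: B_{4}/(4)! × [f^{(3)}(24) − f^{(3)}(5)] = −1/720 × (0.000144676 − 0.0160000) = 2.20213e-05.

S_2 ≈ 51.6067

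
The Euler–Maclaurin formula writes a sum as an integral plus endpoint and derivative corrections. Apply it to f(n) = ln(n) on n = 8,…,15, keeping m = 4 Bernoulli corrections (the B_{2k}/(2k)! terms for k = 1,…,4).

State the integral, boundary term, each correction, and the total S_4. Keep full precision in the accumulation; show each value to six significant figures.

S_4 ≈ 19.3741

The integral term ∫_8^15 ln(x) dx = 16.9852.
Endpoint term: (f(8) + f(15))/2 = (2.07944 + 2.70805)/2 = 2.39375.
Running total after boundary: 19.3790.
k=1: B_{2}/(2)! × [f^{(1)}(15) − f^{(1)}(8)] = 1/12 × (0.0666667 − 0.125000) = -0.00486111.
Partial sum through k=1: 19.3741.
k=2: B_{4}/(4)! × [f^{(3)}(15) − f^{(3)}(8)] = −1/720 × (0.000592593 − 0.00390625) = 4.60230e-06.
Partial sum through k=2: 19.3741.
k=3: B_{6}/(6)! × [f^{(5)}(15) − f^{(5)}(8)] = 1/30240 × (3.16049e-05 − 0.000732422) = -2.31752e-08.
Partial sum through k=3: 19.3741.
k=4: B_{8}/(8)! × [f^{(7)}(15) − f^{(7)}(8)] = −1/1209600 × (4.21399e-06 − 0.000343323) = 2.80348e-10.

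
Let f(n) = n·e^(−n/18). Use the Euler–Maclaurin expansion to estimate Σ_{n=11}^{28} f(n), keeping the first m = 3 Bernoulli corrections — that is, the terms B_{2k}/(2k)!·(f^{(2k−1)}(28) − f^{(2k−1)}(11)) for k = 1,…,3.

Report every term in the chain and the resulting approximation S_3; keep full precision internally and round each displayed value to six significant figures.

∫_11^28 x·e^(−x/18) dx evaluates to 108.546.
Boundary: ½(f(11) + f(28)) = ½(5.97022 + 5.91002) = 5.94012.
Running total after boundary: 114.487.
Order-1 term: 1/12 · (-0.117262 − 0.211068) = -0.0273609.
Partial sum through k=1: 114.459.
Order-2 term: −1/720 · (0.000940994 − 0.00400174) = 4.25104e-06.
Partial sum through k=2: 114.459.
Order-3 term: 1/30240 · (6.92564e-06 − 2.26915e-05) = -5.21356e-10.

S_3 ≈ 114.459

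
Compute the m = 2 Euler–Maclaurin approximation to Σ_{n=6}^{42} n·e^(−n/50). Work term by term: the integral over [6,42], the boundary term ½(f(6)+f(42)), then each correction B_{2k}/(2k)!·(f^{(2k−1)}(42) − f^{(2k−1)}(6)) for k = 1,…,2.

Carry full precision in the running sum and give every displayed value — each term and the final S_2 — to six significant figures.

The integral term ∫_6^42 x·e^(−x/50) dx = 497.509.
½[f(6) + f(42)] = ½[5.32152 + 18.1318] = 11.7267.
Running total after boundary: 509.235.
Order-1 term: 1/12 · (0.0690737 − 0.780490) = -0.0592847.
After k=1: 509.176.
Order-2 term: −1/720 · (0.000372998 − 0.00102173) = 9.01020e-07.

S_2 ≈ 509.176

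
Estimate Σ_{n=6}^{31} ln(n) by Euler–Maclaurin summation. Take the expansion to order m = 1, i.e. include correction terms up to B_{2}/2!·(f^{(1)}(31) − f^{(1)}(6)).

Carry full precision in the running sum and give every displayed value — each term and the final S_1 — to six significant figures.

Integral: ∫_6^31 ln(x) dx = 70.7030.
Endpoint term: (f(6) + f(31))/2 = (1.79176 + 3.43399)/2 = 2.61287.
Integral + boundary = 73.3159.
Order-1 term: 1/12 · (0.0322581 − 0.166667) = -0.0112007.

S_1 ≈ 73.3047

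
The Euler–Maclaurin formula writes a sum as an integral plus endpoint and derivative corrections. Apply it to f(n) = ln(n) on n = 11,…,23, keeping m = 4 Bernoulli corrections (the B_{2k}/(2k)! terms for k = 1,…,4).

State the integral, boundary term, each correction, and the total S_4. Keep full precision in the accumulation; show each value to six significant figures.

S_4 ≈ 36.5023

Integral: ∫_11^23 ln(x) dx = 33.7395.
Endpoint term: (f(11) + f(23))/2 = (2.39790 + 3.13549)/2 = 2.76669.
Running total after boundary: 36.5062.
k=1: B_{2}/(2)! × [f^{(1)}(23) − f^{(1)}(11)] = 1/12 × (0.0434783 − 0.0909091) = -0.00395257.
After k=1: 36.5023.
k=2: B_{4}/(4)! × [f^{(3)}(23) − f^{(3)}(11)] = −1/720 × (0.000164379 − 0.00150263) = 1.85868e-06.
After k=2: 36.5023.
k=3: B_{6}/(6)! × [f^{(5)}(23) − f^{(5)}(11)] = 1/30240 × (3.72883e-06 − 0.000149021) = -4.80464e-09.
After k=3: 36.5023.
k=4: B_{8}/(8)! × [f^{(7)}(23) − f^{(7)}(11)] = −1/1209600 × (2.11465e-07 − 3.69474e-05) = 3.03703e-11.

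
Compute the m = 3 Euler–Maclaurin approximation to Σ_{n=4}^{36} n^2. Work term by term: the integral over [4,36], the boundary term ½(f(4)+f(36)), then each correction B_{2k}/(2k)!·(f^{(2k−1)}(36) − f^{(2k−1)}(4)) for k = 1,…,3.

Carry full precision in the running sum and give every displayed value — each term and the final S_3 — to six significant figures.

∫_4^36 x^2 dx evaluates to 15530.7.
Endpoint term: (f(4) + f(36))/2 = (16.0000 + 1296.00)/2 = 656.000.
So far: 16186.7.
Order-1 term: 1/12 · (72.0000 − 8.00000) = 5.33333.
Running total after k=1: 16192.0.
Order-2 term: −1/720 · (0.00000 − 0.00000) = 0.00000.
Running total after k=2: 16192.0.
Order-3 term: 1/30240 · (0.00000 − 0.00000) = 0.00000.

S_3 ≈ 16192.0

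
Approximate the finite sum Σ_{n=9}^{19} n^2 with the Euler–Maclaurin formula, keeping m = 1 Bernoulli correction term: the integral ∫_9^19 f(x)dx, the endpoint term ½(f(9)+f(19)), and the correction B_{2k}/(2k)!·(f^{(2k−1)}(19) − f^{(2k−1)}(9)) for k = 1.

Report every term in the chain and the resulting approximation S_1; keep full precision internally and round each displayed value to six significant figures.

∫_9^19 x^2 dx evaluates to 2043.33.
Boundary: ½(f(9) + f(19)) = ½(81.0000 + 361.000) = 221.000.
So far: 2264.33.
Correction k=1: B_{2}/2! · (f^{(1)}(19) − f^{(1)}(9)) = 1/12 · (38.0000 − 18.0000) = 1.66667.

S_1 ≈ 2266.00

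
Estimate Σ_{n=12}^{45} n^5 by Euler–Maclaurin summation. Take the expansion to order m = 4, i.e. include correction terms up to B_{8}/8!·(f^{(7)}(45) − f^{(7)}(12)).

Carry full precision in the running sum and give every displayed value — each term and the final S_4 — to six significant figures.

The integral term ∫_12^45 x^5 dx = 1.38346e+09.
Endpoint term: (f(12) + f(45))/2 = (248832 + 1.84528e+08)/2 = 9.23885e+07.
Integral + boundary = 1.47585e+09.
Correction k=1: B_{2}/2! · (f^{(1)}(45) − f^{(1)}(12)) = 1/12 · (2.05031e+07 − 103680) = 1.69995e+06.
Partial sum through k=1: 1.47755e+09.
Correction k=2: B_{4}/4! · (f^{(3)}(45) − f^{(3)}(12)) = −1/720 · (121500 − 8640.00) = -156.750.
Partial sum through k=2: 1.47755e+09.
Correction k=3: B_{6}/6! · (f^{(5)}(45) − f^{(5)}(12)) = 1/30240 · (120.000 − 120.000) = 0.00000.
Partial sum through k=3: 1.47755e+09.
Correction k=4: B_{8}/8! · (f^{(7)}(45) − f^{(7)}(12)) = −1/1209600 · (0.00000 − 0.00000) = 0.00000.

S_4 ≈ 1.47755e+09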